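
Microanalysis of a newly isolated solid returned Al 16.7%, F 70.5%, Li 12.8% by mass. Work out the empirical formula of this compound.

AlF6Li3

Assume 100 g: 16.7 g Al, 70.5 g F, 12.8 g Li.
Al: 16.7 g ÷ 26.98 g/mol = 0.619 mol
F: 70.5 g ÷ 19.00 g/mol = 3.711 mol
Li: 12.8 g ÷ 6.94 g/mol = 1.844 mol
Ratios (÷ 0.619): Al 1.000, F 5.995, Li 2.980
→ AlF6Li3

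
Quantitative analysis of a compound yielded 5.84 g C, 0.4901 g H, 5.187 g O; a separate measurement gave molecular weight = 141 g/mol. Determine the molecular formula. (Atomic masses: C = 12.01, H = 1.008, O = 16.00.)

C6H6O4

Moles — C: 5.84 / 12.01 = 0.4863 mol; H: 0.4901 / 1.008 = 0.4862 mol; O: 5.187 / 16.00 = 0.3242 mol
Smallest is O at 0.3242 mol; normalising gives C 1.500, H 1.500, O 1.000
Scaling by 2: C 3.00, H 3.00, O 2.00 → C3H3O2
Empirical-formula mass = 71.05 g/mol
n = 141 / 71.05 = 1.98 ≈ 2
Molecular formula = (C3H3O2)×2 = C6H6O4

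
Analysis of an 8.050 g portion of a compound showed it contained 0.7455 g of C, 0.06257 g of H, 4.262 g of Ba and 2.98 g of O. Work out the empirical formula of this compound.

n(C) = 0.7455/12.01 = 0.06207, n(H) = 0.06257/1.008 = 0.06207, n(Ba) = 4.262/137.33 = 0.03103, n(O) = 2.98/16.00 = 0.1862
Ratios (÷ 0.03103): C 2.000, H 2.000, Ba 1.000, O 6.001
Ratio ≈ 2:2:1:6, so the empirical formula is C2H2BaO6

C2H2BaO6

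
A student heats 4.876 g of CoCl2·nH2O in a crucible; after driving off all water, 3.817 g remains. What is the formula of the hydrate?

Mass of water lost = 4.876 − 3.817 = 1.059 g → 1.059 / 18.02 = 0.05877 mol H2O
Molar mass of CoCl2 = 129.83 g/mol → mol CoCl2 = 3.817 / 129.83 = 0.0294
n = 0.05877 / 0.0294 = 2.00 ≈ 2 → CoCl2·2H2O

CoCl2·2H2O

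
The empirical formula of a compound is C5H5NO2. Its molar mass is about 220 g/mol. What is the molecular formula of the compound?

C10H10N2O4

Empirical-formula mass = 111.10 g/mol
n = 220 / 111.10 = 1.98 ≈ 2
Molecular formula = (C5H5NO2)2 = C10H10N2O4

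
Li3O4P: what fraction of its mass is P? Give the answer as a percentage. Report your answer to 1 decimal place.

Molar mass = 3(6.94) + 4(16.00) + 1(30.97) = 115.790 g/mol
Mass of P per mole = 1 × 30.97 = 30.970 g
% P = 30.970 / 115.790 × 100 = 26.7%

26.7%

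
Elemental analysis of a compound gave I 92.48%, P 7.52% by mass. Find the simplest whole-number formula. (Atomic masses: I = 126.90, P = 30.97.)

I3P

Assume 100 g: 92.48 g I, 7.52 g P.
n(I) = 92.48/126.90 = 0.7288, n(P) = 7.52/30.97 = 0.2428
Ratios (÷ 0.2428): I 3.001, P 1.000
→ I3P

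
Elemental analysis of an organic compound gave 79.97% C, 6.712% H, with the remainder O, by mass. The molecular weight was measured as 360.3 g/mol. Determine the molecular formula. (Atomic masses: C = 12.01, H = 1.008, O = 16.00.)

C24H24O3

Assume 100 g: 79.97 g C, 6.712 g H, 13.318 g O.
n(C) = 79.97/12.01 = 6.659, n(H) = 6.712/1.008 = 6.659, n(O) = 13.318/16.00 = 0.8324
Smallest is O at 0.8324 mol; normalising gives C 8.000, H 8.000, O 1.000
→ C8H8O
Empirical-formula mass = 120.14 g/mol
n = 360.3 / 120.14 = 3.00 ≈ 3
Molecular formula = (C8H8O)×3 = C24H24O3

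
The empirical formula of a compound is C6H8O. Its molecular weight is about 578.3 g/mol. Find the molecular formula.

C36H48O6

Empirical-formula mass = 96.12 g/mol
n = 578.3 / 96.12 = 6.02 ≈ 6
Molecular formula = (C6H8O)6 = C36H48O6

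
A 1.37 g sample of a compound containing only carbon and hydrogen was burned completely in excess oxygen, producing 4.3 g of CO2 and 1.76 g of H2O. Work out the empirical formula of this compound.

mol C = 4.3 / 44.01 = 0.09771; mass C = 0.09771 × 12.01 = 1.173 g
mol H = 2 × (1.76 / 18.02) = 0.1953; mass H = 0.1953 × 1.008 = 0.1969 g
Smallest is C at 0.09771 mol; normalising gives C 1.000, H 1.999
≈ 1:2 → CH2

CH2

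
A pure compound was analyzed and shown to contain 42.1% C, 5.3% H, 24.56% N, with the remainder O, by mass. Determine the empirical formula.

Assume 100 g: 42.1 g C, 5.3 g H, 24.56 g N, 28.04 g O.
C: 42.1 g ÷ 12.01 g/mol = 3.505 mol
H: 5.3 g ÷ 1.008 g/mol = 5.258 mol
N: 24.56 g ÷ 14.01 g/mol = 1.753 mol
O: 28.04 g ÷ 16.00 g/mol = 1.752 mol
Divide by the smallest (1.752 mol O): C 2.000, H 3.000, N 1.000, O 1.000
→ C2H3NO

C2H3NO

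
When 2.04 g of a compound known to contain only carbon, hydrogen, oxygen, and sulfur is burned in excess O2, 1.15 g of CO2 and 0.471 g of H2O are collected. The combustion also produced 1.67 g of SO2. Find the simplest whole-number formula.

mol C = 1.15 / 44.01 = 0.02613; mass C = 0.02613 × 12.01 = 0.3138 g
mol H = 2 × (0.471 / 18.02) = 0.05228; mass H = 0.05228 × 1.008 = 0.05269 g
mol S = 1.67 / 64.07 = 0.02607; mass S = 0.8359 g
mass O = 2.04 − (1.202) = 0.8376 g → mol O = 0.05235
Divide by the smallest (0.02607 mol S): C 1.003, H 2.006, O 2.008, S 1.000
→ CH2O2S

CH2O2S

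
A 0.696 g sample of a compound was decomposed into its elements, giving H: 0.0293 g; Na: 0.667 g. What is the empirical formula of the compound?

HNa

H: 0.0293 g ÷ 1.008 g/mol = 0.02907 mol
Na: 0.667 g ÷ 22.99 g/mol = 0.02901 mol
Smallest is Na at 0.02901 mol; normalising gives H 1.002, Na 1.000
Ratio ≈ 1:1, so the empirical formula is HNa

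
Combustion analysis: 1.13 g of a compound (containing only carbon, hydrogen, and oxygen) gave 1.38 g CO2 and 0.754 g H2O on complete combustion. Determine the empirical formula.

mol C = 1.38 / 44.01 = 0.03136; mass C = 0.03136 × 12.01 = 0.3766 g
mol H = 2 × (0.754 / 18.02) = 0.08368; mass H = 0.08368 × 1.008 = 0.08435 g
mass O = 1.13 − (0.4609) = 0.6691 g → mol O = 0.04182
Divide by the smallest (0.03136 mol C): C 1.000, H 2.669, O 1.334
Scaling by 3: C 3.00, H 8.01, O 4.00 → C3H8O4

C3H8O4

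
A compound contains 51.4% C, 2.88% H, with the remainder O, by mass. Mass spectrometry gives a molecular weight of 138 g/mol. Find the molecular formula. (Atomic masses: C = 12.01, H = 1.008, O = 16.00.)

Assume 100 g: 51.4 g C, 2.88 g H, 45.72 g O.
C: 51.4 g ÷ 12.01 g/mol = 4.28 mol
H: 2.88 g ÷ 1.008 g/mol = 2.857 mol
O: 45.72 g ÷ 16.00 g/mol = 2.857 mol
Smallest is H at 2.857 mol; normalising gives C 1.498, H 1.000, O 1.000
Scaling by 2: C 3.00, H 2.00, O 2.00 → C3H2O2
Empirical-formula mass = 70.05 g/mol
n = 138 / 70.05 = 1.97 ≈ 2
Molecular formula = (C3H2O2)×2 = C6H4O4

C6H4O4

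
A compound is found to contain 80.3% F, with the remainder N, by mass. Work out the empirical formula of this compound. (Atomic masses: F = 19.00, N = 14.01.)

Assume 100 g: 80.3 g F, 19.7 g N.
Moles — F: 80.3 / 19.00 = 4.226 mol; N: 19.7 / 14.01 = 1.406 mol
Divide by the smallest (1.406 mol N): F 3.006, N 1.000
→ F3N

F3N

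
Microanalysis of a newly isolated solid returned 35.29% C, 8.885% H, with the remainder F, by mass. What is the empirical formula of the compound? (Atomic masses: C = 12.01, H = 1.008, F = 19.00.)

Assume 100 g: 35.29 g C, 8.885 g H, 55.825 g F.
Moles — C: 35.29 / 12.01 = 2.938 mol; H: 8.885 / 1.008 = 8.814 mol; F: 55.825 / 19.00 = 2.938 mol
Smallest is F at 2.938 mol; normalising gives C 1.000, H 3.000, F 1.000
≈ 1:3:1 → CH3F

CH3F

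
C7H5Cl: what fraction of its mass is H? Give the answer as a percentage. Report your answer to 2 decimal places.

Molar mass = 7(12.01) + 5(1.008) + 1(35.45) = 124.560 g/mol
Mass of H per mole = 5 × 1.008 = 5.040 g
% H = 5.040 / 124.560 × 100 = 4.05%

4.05%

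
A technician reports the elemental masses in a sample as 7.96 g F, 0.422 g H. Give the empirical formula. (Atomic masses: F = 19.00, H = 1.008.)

FH

n(F) = 7.96/19.00 = 0.4189, n(H) = 0.422/1.008 = 0.4187
Ratios (÷ 0.4187): F 1.001, H 1.000
≈ 1:1 → FH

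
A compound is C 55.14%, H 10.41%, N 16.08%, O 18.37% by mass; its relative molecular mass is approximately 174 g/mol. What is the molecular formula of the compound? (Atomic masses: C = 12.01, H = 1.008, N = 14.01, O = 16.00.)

C8H18N2O2

Assume 100 g: 55.14 g C, 10.41 g H, 16.08 g N, 18.37 g O.
C: 55.14 g ÷ 12.01 g/mol = 4.591 mol
H: 10.41 g ÷ 1.008 g/mol = 10.33 mol
N: 16.08 g ÷ 14.01 g/mol = 1.148 mol
O: 18.37 g ÷ 16.00 g/mol = 1.148 mol
Divide by the smallest (1.148 mol N): C 4.000, H 8.998, N 1.000, O 1.000
Ratio ≈ 4:9:1:1, so the empirical formula is C4H9NO
Empirical-formula mass = 87.12 g/mol
n = 174 / 87.12 = 2.00 ≈ 2
Molecular formula = (C4H9NO)×2 = C8H18N2O2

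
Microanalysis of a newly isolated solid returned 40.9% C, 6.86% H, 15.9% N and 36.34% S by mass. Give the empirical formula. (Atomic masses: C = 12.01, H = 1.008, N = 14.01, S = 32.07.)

C3H6NS

Assume 100 g: 40.9 g C, 6.86 g H, 15.9 g N, 36.34 g S.
C: 40.9 g ÷ 12.01 g/mol = 3.405 mol
H: 6.86 g ÷ 1.008 g/mol = 6.806 mol
N: 15.9 g ÷ 14.01 g/mol = 1.135 mol
S: 36.34 g ÷ 32.07 g/mol = 1.133 mol
Smallest is S at 1.133 mol; normalising gives C 3.005, H 6.006, N 1.002, S 1.000
≈ 3:6:1:1 → C3H6NS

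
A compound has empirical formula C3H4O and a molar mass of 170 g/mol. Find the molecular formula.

Empirical-formula mass = 56.06 g/mol
n = 170 / 56.06 = 3.03 ≈ 3
Molecular formula = (C3H4O)3 = C9H12O3

C9H12O3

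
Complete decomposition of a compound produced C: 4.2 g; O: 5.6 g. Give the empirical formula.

n(C) = 4.2/12.01 = 0.3497, n(O) = 5.6/16.00 = 0.35
Smallest is C at 0.3497 mol; normalising gives C 1.000, O 1.001
Ratio ≈ 1:1, so the empirical formula is CO

CO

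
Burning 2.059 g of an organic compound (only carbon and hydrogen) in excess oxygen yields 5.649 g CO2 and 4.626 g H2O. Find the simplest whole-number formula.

mol C = 5.649 / 44.01 = 0.1284; mass C = 0.1284 × 12.01 = 1.542 g
mol H = 2 × (4.626 / 18.02) = 0.5134; mass H = 0.5134 × 1.008 = 0.5175 g
Divide by the smallest (0.1284 mol C): C 1.000, H 4.000
≈ 1:4 → CH4

CH4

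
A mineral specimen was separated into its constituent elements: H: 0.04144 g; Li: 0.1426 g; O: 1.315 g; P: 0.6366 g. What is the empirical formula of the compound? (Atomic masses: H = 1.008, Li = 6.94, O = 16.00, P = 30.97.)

Moles — H: 0.04144 / 1.008 = 0.04111 mol; Li: 0.1426 / 6.94 = 0.02055 mol; O: 1.315 / 16.00 = 0.08219 mol; P: 0.6366 / 30.97 = 0.02056 mol
Ratios (÷ 0.02055): H 2.001, Li 1.000, O 4.000, P 1.000
Ratio ≈ 2:1:4:1, so the empirical formula is H2LiO4P

H2LiO4P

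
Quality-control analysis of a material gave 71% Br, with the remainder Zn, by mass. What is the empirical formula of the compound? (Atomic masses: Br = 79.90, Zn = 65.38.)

Assume 100 g: 71 g Br, 29 g Zn.
Moles — Br: 71 / 79.90 = 0.8886 mol; Zn: 29 / 65.38 = 0.4436 mol
Divide by the smallest (0.4436 mol Zn): Br 2.003, Zn 1.000
≈ 2:1 → Br2Zn

Br2Zn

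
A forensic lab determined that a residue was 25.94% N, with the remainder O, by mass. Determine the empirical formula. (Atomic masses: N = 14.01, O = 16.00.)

N2O5

Assume 100 g: 25.94 g N, 74.06 g O.
Moles — N: 25.94 / 14.01 = 1.852 mol; O: 74.06 / 16.00 = 4.629 mol
Smallest is N at 1.852 mol; normalising gives N 1.000, O 2.500
Scaling by 2: N 2.00, O 5.00 → N2O5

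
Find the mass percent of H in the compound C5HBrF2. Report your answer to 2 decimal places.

Molar mass = 5(12.01) + 1(1.008) + 1(79.90) + 2(19.00) = 178.958 g/mol
Mass of H per mole = 1 × 1.008 = 1.008 g
% H = 1.008 / 178.958 × 100 = 0.56%

0.56%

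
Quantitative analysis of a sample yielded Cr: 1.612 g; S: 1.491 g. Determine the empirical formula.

Cr2S3

n(Cr) = 1.612/52.00 = 0.031, n(S) = 1.491/32.07 = 0.04649
Ratios (÷ 0.031): Cr 1.000, S 1.500
Scaling by 2: Cr 2.00, S 3.00 → Cr2S3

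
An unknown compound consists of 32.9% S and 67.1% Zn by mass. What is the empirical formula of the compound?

SZn

Assume 100 g: 32.9 g S, 67.1 g Zn.
S: 32.9 g ÷ 32.07 g/mol = 1.026 mol
Zn: 67.1 g ÷ 65.38 g/mol = 1.026 mol
Divide by the smallest (1.026 mol S): S 1.000, Zn 1.000
Ratio ≈ 1:1, so the empirical formula is SZn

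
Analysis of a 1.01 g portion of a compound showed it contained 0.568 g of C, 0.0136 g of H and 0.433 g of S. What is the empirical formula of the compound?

C: 0.568 g ÷ 12.01 g/mol = 0.04729 mol
H: 0.0136 g ÷ 1.008 g/mol = 0.01349 mol
S: 0.433 g ÷ 32.07 g/mol = 0.0135 mol
Divide by the smallest (0.01349 mol H): C 3.505, H 1.000, S 1.001
Multiply by 2: C 7.01, H 2.00, S 2.00 → C7H2S2

C7H2S2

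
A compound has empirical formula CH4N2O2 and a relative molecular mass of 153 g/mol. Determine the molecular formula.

Empirical-formula mass = 76.06 g/mol
n = 153 / 76.06 = 2.01 ≈ 2
Molecular formula = (CH4N2O2)2 = C2H8N4O4

C2H8N4O4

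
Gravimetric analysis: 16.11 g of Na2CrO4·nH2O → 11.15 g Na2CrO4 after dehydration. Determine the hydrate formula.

Na2CrO4·4H2O

Mass of water lost = 16.11 − 11.15 = 4.96 g → 4.96 / 18.02 = 0.2752 mol H2O
Molar mass of Na2CrO4 = 161.98 g/mol → mol Na2CrO4 = 11.15 / 161.98 = 0.06884
n = 0.2752 / 0.06884 = 4.00 ≈ 4 → Na2CrO4·4H2O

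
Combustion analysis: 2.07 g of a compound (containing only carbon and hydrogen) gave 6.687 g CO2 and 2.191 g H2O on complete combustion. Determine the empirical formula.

C5H8

mol C = 6.687 / 44.01 = 0.1519; mass C = 0.1519 × 12.01 = 1.825 g
mol H = 2 × (2.191 / 18.02) = 0.2432; mass H = 0.2432 × 1.008 = 0.2451 g
Ratios (÷ 0.1519): C 1.000, H 1.600
Multiply by 5: C 5.00, H 8.00 → C5H8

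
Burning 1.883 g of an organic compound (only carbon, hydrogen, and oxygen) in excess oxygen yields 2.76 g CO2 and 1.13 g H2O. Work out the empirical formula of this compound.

CH2O

mol C = 2.76 / 44.01 = 0.06271; mass C = 0.06271 × 12.01 = 0.7532 g
mol H = 2 × (1.13 / 18.02) = 0.1254; mass H = 0.1254 × 1.008 = 0.1264 g
mass O = 1.883 − (0.8796) = 1.003 g → mol O = 0.06271
Divide by the smallest (0.06271 mol O): C 1.000, H 2.000, O 1.000
→ CH2O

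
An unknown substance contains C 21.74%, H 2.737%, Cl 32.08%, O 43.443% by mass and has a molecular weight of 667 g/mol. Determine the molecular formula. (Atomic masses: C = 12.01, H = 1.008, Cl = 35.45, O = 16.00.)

C12H18Cl6O18

Assume 100 g: 21.74 g C, 2.737 g H, 32.08 g Cl, 43.443 g O.
Moles — C: 21.74 / 12.01 = 1.81 mol; H: 2.737 / 1.008 = 2.715 mol; Cl: 32.08 / 35.45 = 0.9049 mol; O: 43.443 / 16.00 = 2.715 mol
Divide by the smallest (0.9049 mol Cl): C 2.000, H 3.001, Cl 1.000, O 3.000
Ratio ≈ 2:3:1:3, so the empirical formula is C2H3ClO3
Empirical-formula mass = 110.49 g/mol
n = 667 / 110.49 = 6.04 ≈ 6
Molecular formula = (C2H3ClO3)×6 = C12H18Cl6O18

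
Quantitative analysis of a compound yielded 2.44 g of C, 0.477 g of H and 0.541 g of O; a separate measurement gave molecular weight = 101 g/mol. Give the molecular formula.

Moles — C: 2.44 / 12.01 = 0.2032 mol; H: 0.477 / 1.008 = 0.4732 mol; O: 0.541 / 16.00 = 0.03381 mol
Divide by the smallest (0.03381 mol O): C 6.009, H 13.995, O 1.000
→ C6H14O
Empirical-formula mass = 102.17 g/mol
n = 101 / 102.17 = 0.99 ≈ 1
Molecular formula = empirical formula = C6H14O

C6H14O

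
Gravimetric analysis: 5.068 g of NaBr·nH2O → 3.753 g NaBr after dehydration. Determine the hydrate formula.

Mass of water lost = 5.068 − 3.753 = 1.315 g → 1.315 / 18.02 = 0.07297 mol H2O
Molar mass of NaBr = 102.89 g/mol → mol NaBr = 3.753 / 102.89 = 0.03648
n = 0.07297 / 0.03648 = 2.00 ≈ 2 → NaBr·2H2O

NaBr·2H2O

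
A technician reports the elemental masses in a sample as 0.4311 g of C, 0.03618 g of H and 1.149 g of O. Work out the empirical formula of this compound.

CHO2

Moles — C: 0.4311 / 12.01 = 0.0359 mol; H: 0.03618 / 1.008 = 0.03589 mol; O: 1.149 / 16.00 = 0.07181 mol
Smallest is H at 0.03589 mol; normalising gives C 1.000, H 1.000, O 2.001
→ CHO2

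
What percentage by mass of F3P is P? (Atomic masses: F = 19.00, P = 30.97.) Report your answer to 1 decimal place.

Molar mass = 3(19.00) + 1(30.97) = 87.970 g/mol
Mass of P per mole = 1 × 30.97 = 30.970 g
% P = 30.970 / 87.970 × 100 = 35.2%

35.2%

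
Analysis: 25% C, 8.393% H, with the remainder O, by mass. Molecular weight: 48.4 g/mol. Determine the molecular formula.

CH4O2

Assume 100 g: 25 g C, 8.393 g H, 66.607 g O.
n(C) = 25/12.01 = 2.082, n(H) = 8.393/1.008 = 8.326, n(O) = 66.607/16.00 = 4.163
Ratios (÷ 2.082): C 1.000, H 4.000, O 2.000
→ CH4O2
Empirical-formula mass = 48.04 g/mol
n = 48.4 / 48.04 = 1.01 ≈ 1
Molecular formula = empirical formula = CH4O2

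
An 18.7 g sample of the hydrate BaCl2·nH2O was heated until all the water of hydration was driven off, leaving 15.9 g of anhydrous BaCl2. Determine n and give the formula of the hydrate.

BaCl2·2H2O

Mass of water lost = 18.7 − 15.9 = 2.8 g → 2.8 / 18.02 = 0.1554 mol H2O
Molar mass of BaCl2 = 208.23 g/mol → mol BaCl2 = 15.9 / 208.23 = 0.07636
n = 0.1554 / 0.07636 = 2.03 ≈ 2 → BaCl2·2H2O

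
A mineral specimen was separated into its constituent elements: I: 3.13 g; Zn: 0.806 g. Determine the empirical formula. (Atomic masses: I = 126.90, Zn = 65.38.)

Moles — I: 3.13 / 126.90 = 0.02467 mol; Zn: 0.806 / 65.38 = 0.01233 mol
Divide by the smallest (0.01233 mol Zn): I 2.001, Zn 1.000
Ratio ≈ 2:1, so the empirical formula is I2Zn

I2Zn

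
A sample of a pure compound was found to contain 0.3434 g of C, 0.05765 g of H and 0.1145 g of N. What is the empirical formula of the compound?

C7H14N2

n(C) = 0.3434/12.01 = 0.02859, n(H) = 0.05765/1.008 = 0.05719, n(N) = 0.1145/14.01 = 0.008173
Ratios (÷ 0.008173): C 3.499, H 6.998, N 1.000
Scaling by 2: C 7.00, H 14.00, N 2.00 → C7H14N2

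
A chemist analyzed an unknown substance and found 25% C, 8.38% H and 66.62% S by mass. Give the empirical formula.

Assume 100 g: 25 g C, 8.38 g H, 66.62 g S.
n(C) = 25/12.01 = 2.082, n(H) = 8.38/1.008 = 8.313, n(S) = 66.62/32.07 = 2.077
Ratios (÷ 2.077): C 1.002, H 4.002, S 1.000
→ CH4S

CH4S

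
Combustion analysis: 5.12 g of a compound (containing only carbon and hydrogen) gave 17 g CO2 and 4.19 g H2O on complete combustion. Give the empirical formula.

C5H6

mol C = 17 / 44.01 = 0.3863; mass C = 0.3863 × 12.01 = 4.639 g
mol H = 2 × (4.19 / 18.02) = 0.4650; mass H = 0.4650 × 1.008 = 0.4688 g
Smallest is C at 0.3863 mol; normalising gives C 1.000, H 1.204
Scaling by 5: C 5.00, H 6.02 → C5H6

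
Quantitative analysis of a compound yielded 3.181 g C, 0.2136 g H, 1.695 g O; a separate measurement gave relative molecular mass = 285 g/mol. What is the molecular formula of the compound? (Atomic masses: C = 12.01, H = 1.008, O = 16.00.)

n(C) = 3.181/12.01 = 0.2649, n(H) = 0.2136/1.008 = 0.2119, n(O) = 1.695/16.00 = 0.1059
Divide by the smallest (0.1059 mol O): C 2.500, H 2.000, O 1.000
×2: C 5.00, H 4.00, O 2.00 → C5H4O2
Empirical-formula mass = 96.08 g/mol
n = 285 / 96.08 = 2.97 ≈ 3
Molecular formula = (C5H4O2)×3 = C15H12O6

C15H12O6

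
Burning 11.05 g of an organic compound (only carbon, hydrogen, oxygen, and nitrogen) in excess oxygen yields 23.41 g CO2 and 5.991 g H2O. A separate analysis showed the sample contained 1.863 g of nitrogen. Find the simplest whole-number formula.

mol C = 23.41 / 44.01 = 0.5319; mass C = 0.5319 × 12.01 = 6.388 g
mol H = 2 × (5.991 / 18.02) = 0.6649; mass H = 0.6649 × 1.008 = 0.6702 g
mol N = 1.863 / 14.01 = 0.1330
mass O = 11.05 − (8.922) = 2.128 g → mol O = 0.1330
Divide by the smallest (0.133 mol N): C 4.000, H 5.000, N 1.000, O 1.000
→ C4H5NO

C4H5NO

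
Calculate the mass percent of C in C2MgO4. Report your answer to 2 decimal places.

21.38%

Molar mass = 2(12.01) + 1(24.31) + 4(16.00) = 112.330 g/mol
Mass of C per mole = 2 × 12.01 = 24.020 g
% C = 24.020 / 112.330 × 100 = 21.38%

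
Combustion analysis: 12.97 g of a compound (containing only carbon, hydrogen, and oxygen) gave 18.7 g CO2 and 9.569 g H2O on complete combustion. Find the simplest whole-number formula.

mol C = 18.7 / 44.01 = 0.4249; mass C = 0.4249 × 12.01 = 5.103 g
mol H = 2 × (9.569 / 18.02) = 1.062; mass H = 1.062 × 1.008 = 1.071 g
mass O = 12.97 − (6.174) = 6.796 g → mol O = 0.4248
Smallest is O at 0.4248 mol; normalising gives C 1.000, H 2.500, O 1.000
Multiply by 2: C 2.00, H 5.00, O 2.00 → C2H5O2

C2H5O2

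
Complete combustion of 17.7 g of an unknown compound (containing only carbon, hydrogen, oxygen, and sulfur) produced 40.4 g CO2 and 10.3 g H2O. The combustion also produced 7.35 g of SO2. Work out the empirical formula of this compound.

C8H10OS

mol C = 40.4 / 44.01 = 0.9180; mass C = 0.9180 × 12.01 = 11.02 g
mol H = 2 × (10.3 / 18.02) = 1.143; mass H = 1.143 × 1.008 = 1.152 g
mol S = 7.35 / 64.07 = 0.1147; mass S = 3.679 g
mass O = 17.7 − (15.86) = 1.844 g → mol O = 0.1152
Ratios (÷ 0.1147): C 8.002, H 9.965, O 1.005, S 1.000
≈ 8:10:1:1 → C8H10OS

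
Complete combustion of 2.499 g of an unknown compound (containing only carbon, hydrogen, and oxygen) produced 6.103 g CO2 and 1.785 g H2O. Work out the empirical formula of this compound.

mol C = 6.103 / 44.01 = 0.1387; mass C = 0.1387 × 12.01 = 1.665 g
mol H = 2 × (1.785 / 18.02) = 0.1981; mass H = 0.1981 × 1.008 = 0.1997 g
mass O = 2.499 − (1.865) = 0.6338 g → mol O = 0.03961
Smallest is O at 0.03961 mol; normalising gives C 3.501, H 5.001, O 1.000
Multiply by 2: C 7.00, H 10.00, O 2.00 → C7H10O2

C7H10O2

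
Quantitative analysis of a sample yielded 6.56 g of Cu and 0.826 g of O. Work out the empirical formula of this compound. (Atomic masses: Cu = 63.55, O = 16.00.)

Cu2O

Cu: 6.56 g ÷ 63.55 g/mol = 0.1032 mol
O: 0.826 g ÷ 16.00 g/mol = 0.05162 mol
Ratios (÷ 0.05162): Cu 2.000, O 1.000
→ Cu2O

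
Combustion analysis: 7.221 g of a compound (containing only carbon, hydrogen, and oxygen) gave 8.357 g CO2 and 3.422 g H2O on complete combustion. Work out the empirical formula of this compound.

C2H4O3

mol C = 8.357 / 44.01 = 0.1899; mass C = 0.1899 × 12.01 = 2.281 g
mol H = 2 × (3.422 / 18.02) = 0.3798; mass H = 0.3798 × 1.008 = 0.3828 g
mass O = 7.221 − (2.663) = 4.558 g → mol O = 0.2848
Divide by the smallest (0.1899 mol C): C 1.000, H 2.000, O 1.500
Scaling by 2: C 2.00, H 4.00, O 3.00 → C2H4O3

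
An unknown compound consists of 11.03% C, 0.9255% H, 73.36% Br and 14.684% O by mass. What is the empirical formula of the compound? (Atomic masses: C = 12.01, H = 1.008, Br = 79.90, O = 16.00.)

CHBrO

Assume 100 g: 11.03 g C, 0.9255 g H, 73.36 g Br, 14.684 g O.
C: 11.03 g ÷ 12.01 g/mol = 0.9184 mol
H: 0.9255 g ÷ 1.008 g/mol = 0.9182 mol
Br: 73.36 g ÷ 79.90 g/mol = 0.9181 mol
O: 14.684 g ÷ 16.00 g/mol = 0.9177 mol
Smallest is O at 0.9177 mol; normalising gives C 1.001, H 1.000, Br 1.000, O 1.000
≈ 1:1:1:1 → CHBrO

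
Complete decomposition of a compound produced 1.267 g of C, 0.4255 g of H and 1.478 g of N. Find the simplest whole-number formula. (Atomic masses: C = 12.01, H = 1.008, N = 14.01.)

CH4N

C: 1.267 g ÷ 12.01 g/mol = 0.1055 mol
H: 0.4255 g ÷ 1.008 g/mol = 0.4221 mol
N: 1.478 g ÷ 14.01 g/mol = 0.1055 mol
Divide by the smallest (0.1055 mol C): C 1.000, H 4.001, N 1.000
→ CH4N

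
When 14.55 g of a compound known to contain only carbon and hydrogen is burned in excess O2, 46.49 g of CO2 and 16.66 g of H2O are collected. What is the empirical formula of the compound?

C4H7

mol C = 46.49 / 44.01 = 1.056; mass C = 1.056 × 12.01 = 12.69 g
mol H = 2 × (16.66 / 18.02) = 1.849; mass H = 1.849 × 1.008 = 1.864 g
Smallest is C at 1.056 mol; normalising gives C 1.000, H 1.750
×4: C 4.00, H 7.00 → C4H7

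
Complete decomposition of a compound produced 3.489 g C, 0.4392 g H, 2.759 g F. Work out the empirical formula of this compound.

n(C) = 3.489/12.01 = 0.2905, n(H) = 0.4392/1.008 = 0.4357, n(F) = 2.759/19.00 = 0.1452
Ratios (÷ 0.1452): C 2.001, H 3.001, F 1.000
≈ 2:3:1 → C2H3F

C2H3F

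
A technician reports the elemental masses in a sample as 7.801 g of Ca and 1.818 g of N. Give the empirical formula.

n(Ca) = 7.801/40.08 = 0.1946, n(N) = 1.818/14.01 = 0.1298
Ratios (÷ 0.1298): Ca 1.500, N 1.000
Multiply by 2: Ca 3.00, N 2.00 → Ca3N2

Ca3N2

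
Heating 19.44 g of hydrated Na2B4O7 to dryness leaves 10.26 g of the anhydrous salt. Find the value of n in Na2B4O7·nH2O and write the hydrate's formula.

Na2B4O7·10H2O

Mass of water lost = 19.44 − 10.26 = 9.18 g → 9.18 / 18.02 = 0.5094 mol H2O
Molar mass of Na2B4O7 = 201.22 g/mol → mol Na2B4O7 = 10.26 / 201.22 = 0.05099
n = 0.5094 / 0.05099 = 9.99 ≈ 10 → Na2B4O7·10H2O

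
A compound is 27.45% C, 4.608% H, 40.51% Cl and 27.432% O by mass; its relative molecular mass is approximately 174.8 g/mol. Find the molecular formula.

Assume 100 g: 27.45 g C, 4.608 g H, 40.51 g Cl, 27.432 g O.
Moles — C: 27.45 / 12.01 = 2.286 mol; H: 4.608 / 1.008 = 4.571 mol; Cl: 40.51 / 35.45 = 1.143 mol; O: 27.432 / 16.00 = 1.714 mol
Smallest is Cl at 1.143 mol; normalising gives C 2.000, H 4.000, Cl 1.000, O 1.500
×2: C 4.00, H 8.00, Cl 2.00, O 3.00 → C4H8Cl2O3
Empirical-formula mass = 175.00 g/mol
n = 174.8 / 175.00 = 1.00 ≈ 1
Molecular formula = empirical formula = C4H8Cl2O3

C4H8Cl2O3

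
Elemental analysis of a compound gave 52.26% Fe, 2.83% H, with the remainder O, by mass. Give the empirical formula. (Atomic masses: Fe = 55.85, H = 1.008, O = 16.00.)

FeH3O3

Assume 100 g: 52.26 g Fe, 2.83 g H, 44.91 g O.
Moles — Fe: 52.26 / 55.85 = 0.9357 mol; H: 2.83 / 1.008 = 2.808 mol; O: 44.91 / 16.00 = 2.807 mol
Ratios (÷ 0.9357): Fe 1.000, H 3.000, O 3.000
→ FeH3O3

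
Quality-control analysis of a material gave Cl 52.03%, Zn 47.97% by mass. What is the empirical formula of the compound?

Cl2Zn

Assume 100 g: 52.03 g Cl, 47.97 g Zn.
Cl: 52.03 g ÷ 35.45 g/mol = 1.468 mol
Zn: 47.97 g ÷ 65.38 g/mol = 0.7337 mol
Ratios (÷ 0.7337): Cl 2.000, Zn 1.000
→ Cl2Zn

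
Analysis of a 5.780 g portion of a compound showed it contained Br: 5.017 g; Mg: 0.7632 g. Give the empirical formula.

Br2Mg

Br: 5.017 g ÷ 79.90 g/mol = 0.06279 mol
Mg: 0.7632 g ÷ 24.31 g/mol = 0.03139 mol
Ratios (÷ 0.03139): Br 2.000, Mg 1.000
→ Br2Mg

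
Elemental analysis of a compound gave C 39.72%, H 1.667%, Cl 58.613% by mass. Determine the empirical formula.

C2HCl

Assume 100 g: 39.72 g C, 1.667 g H, 58.613 g Cl.
n(C) = 39.72/12.01 = 3.307, n(H) = 1.667/1.008 = 1.654, n(Cl) = 58.613/35.45 = 1.653
Smallest is Cl at 1.653 mol; normalising gives C 2.000, H 1.000, Cl 1.000
Ratio ≈ 2:1:1, so the empirical formula is C2HCl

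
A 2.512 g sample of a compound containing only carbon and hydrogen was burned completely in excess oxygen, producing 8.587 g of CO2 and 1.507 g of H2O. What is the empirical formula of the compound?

mol C = 8.587 / 44.01 = 0.1951; mass C = 0.1951 × 12.01 = 2.343 g
mol H = 2 × (1.507 / 18.02) = 0.1673; mass H = 0.1673 × 1.008 = 0.1686 g
Divide by the smallest (0.1673 mol H): C 1.167, H 1.000
Multiply by 6: C 7.00, H 6.00 → C7H6

C7H6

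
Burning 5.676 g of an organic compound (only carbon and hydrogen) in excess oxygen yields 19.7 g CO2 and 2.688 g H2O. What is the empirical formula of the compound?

C3H2

mol C = 19.7 / 44.01 = 0.4476; mass C = 0.4476 × 12.01 = 5.376 g
mol H = 2 × (2.688 / 18.02) = 0.2983; mass H = 0.2983 × 1.008 = 0.3007 g
Ratios (÷ 0.2983): C 1.500, H 1.000
Multiply by 2: C 3.00, H 2.00 → C3H2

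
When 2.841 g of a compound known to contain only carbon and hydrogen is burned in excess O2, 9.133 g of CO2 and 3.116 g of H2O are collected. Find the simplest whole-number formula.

mol C = 9.133 / 44.01 = 0.2075; mass C = 0.2075 × 12.01 = 2.492 g
mol H = 2 × (3.116 / 18.02) = 0.3458; mass H = 0.3458 × 1.008 = 0.3486 g
Ratios (÷ 0.2075): C 1.000, H 1.667
Multiply by 3: C 3.00, H 5.00 → C3H5

C3H5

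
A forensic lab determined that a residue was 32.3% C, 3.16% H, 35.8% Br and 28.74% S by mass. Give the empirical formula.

C6H7BrS2

Assume 100 g: 32.3 g C, 3.16 g H, 35.8 g Br, 28.74 g S.
Moles — C: 32.3 / 12.01 = 2.689 mol; H: 3.16 / 1.008 = 3.135 mol; Br: 35.8 / 79.90 = 0.4481 mol; S: 28.74 / 32.07 = 0.8962 mol
Smallest is Br at 0.4481 mol; normalising gives C 6.002, H 6.997, Br 1.000, S 2.000
≈ 6:7:1:2 → C6H7BrS2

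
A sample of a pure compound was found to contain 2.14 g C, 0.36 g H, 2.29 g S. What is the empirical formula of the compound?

n(C) = 2.14/12.01 = 0.1782, n(H) = 0.36/1.008 = 0.3571, n(S) = 2.29/32.07 = 0.07141
Smallest is S at 0.07141 mol; normalising gives C 2.495, H 5.002, S 1.000
Scaling by 2: C 4.99, H 10.00, S 2.00 → C5H10S2

C5H10S2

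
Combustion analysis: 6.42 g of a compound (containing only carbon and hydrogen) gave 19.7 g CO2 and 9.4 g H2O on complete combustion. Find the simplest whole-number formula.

C3H7

mol C = 19.7 / 44.01 = 0.4476; mass C = 0.4476 × 12.01 = 5.376 g
mol H = 2 × (9.4 / 18.02) = 1.043; mass H = 1.043 × 1.008 = 1.052 g
Ratios (÷ 0.4476): C 1.000, H 2.331
×3: C 3.00, H 6.99 → C3H7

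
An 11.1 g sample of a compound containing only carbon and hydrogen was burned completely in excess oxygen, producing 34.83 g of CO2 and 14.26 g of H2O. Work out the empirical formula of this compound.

mol C = 34.83 / 44.01 = 0.7914; mass C = 0.7914 × 12.01 = 9.505 g
mol H = 2 × (14.26 / 18.02) = 1.583; mass H = 1.583 × 1.008 = 1.595 g
Divide by the smallest (0.7914 mol C): C 1.000, H 2.000
Ratio ≈ 1:2, so the empirical formula is CH2

CH2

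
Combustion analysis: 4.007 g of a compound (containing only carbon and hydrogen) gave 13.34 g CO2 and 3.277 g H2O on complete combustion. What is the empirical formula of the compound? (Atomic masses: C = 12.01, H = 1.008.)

mol C = 13.34 / 44.01 = 0.3031; mass C = 0.3031 × 12.01 = 3.640 g
mol H = 2 × (3.277 / 18.02) = 0.3637; mass H = 0.3637 × 1.008 = 0.3666 g
Smallest is C at 0.3031 mol; normalising gives C 1.000, H 1.200
×5: C 5.00, H 6.00 → C5H6

C5H6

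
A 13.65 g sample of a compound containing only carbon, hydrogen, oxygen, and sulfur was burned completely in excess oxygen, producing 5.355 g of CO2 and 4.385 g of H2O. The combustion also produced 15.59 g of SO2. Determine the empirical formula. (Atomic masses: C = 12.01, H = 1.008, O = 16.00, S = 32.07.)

CH4O2S2

mol C = 5.355 / 44.01 = 0.1217; mass C = 0.1217 × 12.01 = 1.461 g
mol H = 2 × (4.385 / 18.02) = 0.4867; mass H = 0.4867 × 1.008 = 0.4906 g
mol S = 15.59 / 64.07 = 0.2433; mass S = 7.804 g
mass O = 13.65 − (9.755) = 3.895 g → mol O = 0.2434
Divide by the smallest (0.1217 mol C): C 1.000, H 4.000, O 2.000, S 2.000
Ratio ≈ 1:4:2:2, so the empirical formula is CH4O2S2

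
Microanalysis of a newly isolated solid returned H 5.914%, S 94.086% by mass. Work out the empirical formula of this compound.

H2S

Assume 100 g: 5.914 g H, 94.086 g S.
Moles — H: 5.914 / 1.008 = 5.867 mol; S: 94.086 / 32.07 = 2.934 mol
Smallest is S at 2.934 mol; normalising gives H 2.000, S 1.000
Ratio ≈ 2:1, so the empirical formula is H2S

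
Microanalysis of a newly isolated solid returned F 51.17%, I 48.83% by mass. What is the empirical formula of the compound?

F7I

Assume 100 g: 51.17 g F, 48.83 g I.
n(F) = 51.17/19.00 = 2.693, n(I) = 48.83/126.90 = 0.3848
Ratios (÷ 0.3848): F 6.999, I 1.000
≈ 7:1 → F7I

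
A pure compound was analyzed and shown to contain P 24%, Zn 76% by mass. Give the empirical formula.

P2Zn3

Assume 100 g: 24 g P, 76 g Zn.
n(P) = 24/30.97 = 0.7749, n(Zn) = 76/65.38 = 1.162
Smallest is P at 0.7749 mol; normalising gives P 1.000, Zn 1.500
×2: P 2.00, Zn 3.00 → P2Zn3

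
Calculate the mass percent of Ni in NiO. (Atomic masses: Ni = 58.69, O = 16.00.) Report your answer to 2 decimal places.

78.58%

Molar mass = 1(58.69) + 1(16.00) = 74.690 g/mol
Mass of Ni per mole = 1 × 58.69 = 58.690 g
% Ni = 58.690 / 74.690 × 100 = 78.58%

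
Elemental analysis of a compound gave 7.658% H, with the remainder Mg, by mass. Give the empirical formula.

H2Mg

Assume 100 g: 7.658 g H, 92.342 g Mg.
n(H) = 7.658/1.008 = 7.597, n(Mg) = 92.342/24.31 = 3.799
Smallest is Mg at 3.799 mol; normalising gives H 2.000, Mg 1.000
→ H2Mg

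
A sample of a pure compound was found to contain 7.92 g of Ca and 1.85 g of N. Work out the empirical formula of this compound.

Moles — Ca: 7.92 / 40.08 = 0.1976 mol; N: 1.85 / 14.01 = 0.132 mol
Ratios (÷ 0.132): Ca 1.496, N 1.000
Multiply by 2: Ca 2.99, N 2.00 → Ca3N2

Ca3N2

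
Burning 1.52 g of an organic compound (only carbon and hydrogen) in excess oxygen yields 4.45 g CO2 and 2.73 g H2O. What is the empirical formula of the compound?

mol C = 4.45 / 44.01 = 0.1011; mass C = 0.1011 × 12.01 = 1.214 g
mol H = 2 × (2.73 / 18.02) = 0.3030; mass H = 0.3030 × 1.008 = 0.3054 g
Ratios (÷ 0.1011): C 1.000, H 2.997
→ CH3

CH3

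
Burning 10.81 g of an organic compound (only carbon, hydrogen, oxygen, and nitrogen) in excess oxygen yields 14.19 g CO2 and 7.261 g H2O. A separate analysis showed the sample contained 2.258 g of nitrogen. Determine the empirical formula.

C4H10N2O3

mol C = 14.19 / 44.01 = 0.3224; mass C = 0.3224 × 12.01 = 3.872 g
mol H = 2 × (7.261 / 18.02) = 0.8059; mass H = 0.8059 × 1.008 = 0.8123 g
mol N = 2.258 / 14.01 = 0.1612
mass O = 10.81 − (6.943) = 3.867 g → mol O = 0.2417
Smallest is N at 0.1612 mol; normalising gives C 2.001, H 5.000, N 1.000, O 1.500
Multiply by 2: C 4.00, H 10.00, N 2.00, O 3.00 → C4H10N2O3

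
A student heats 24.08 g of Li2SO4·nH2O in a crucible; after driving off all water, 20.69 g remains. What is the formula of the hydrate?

Mass of water lost = 24.08 − 20.69 = 3.39 g → 3.39 / 18.02 = 0.1881 mol H2O
Molar mass of Li2SO4 = 109.95 g/mol → mol Li2SO4 = 20.69 / 109.95 = 0.1882
n = 0.1881 / 0.1882 = 1.00 ≈ 1 → Li2SO4·H2O

Li2SO4·H2O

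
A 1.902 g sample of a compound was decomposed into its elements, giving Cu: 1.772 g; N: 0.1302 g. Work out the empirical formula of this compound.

Cu3N

n(Cu) = 1.772/63.55 = 0.02788, n(N) = 0.1302/14.01 = 0.009293
Smallest is N at 0.009293 mol; normalising gives Cu 3.000, N 1.000
Ratio ≈ 3:1, so the empirical formula is Cu3N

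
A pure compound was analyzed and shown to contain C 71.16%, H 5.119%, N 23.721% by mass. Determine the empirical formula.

C7H6N2

Assume 100 g: 71.16 g C, 5.119 g H, 23.721 g N.
Moles — C: 71.16 / 12.01 = 5.925 mol; H: 5.119 / 1.008 = 5.078 mol; N: 23.721 / 14.01 = 1.693 mol
Divide by the smallest (1.693 mol N): C 3.499, H 2.999, N 1.000
Scaling by 2: C 7.00, H 6.00, N 2.00 → C7H6N2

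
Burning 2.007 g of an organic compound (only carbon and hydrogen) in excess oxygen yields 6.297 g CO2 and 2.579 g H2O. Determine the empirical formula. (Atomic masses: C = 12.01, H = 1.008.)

mol C = 6.297 / 44.01 = 0.1431; mass C = 0.1431 × 12.01 = 1.718 g
mol H = 2 × (2.579 / 18.02) = 0.2862; mass H = 0.2862 × 1.008 = 0.2885 g
Ratios (÷ 0.1431): C 1.000, H 2.001
Ratio ≈ 1:2, so the empirical formula is CH2

CH2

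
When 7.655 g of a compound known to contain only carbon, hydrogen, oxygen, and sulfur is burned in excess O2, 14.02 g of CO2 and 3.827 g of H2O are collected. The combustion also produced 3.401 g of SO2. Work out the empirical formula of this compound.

C6H8O2S

mol C = 14.02 / 44.01 = 0.3186; mass C = 0.3186 × 12.01 = 3.826 g
mol H = 2 × (3.827 / 18.02) = 0.4248; mass H = 0.4248 × 1.008 = 0.4281 g
mol S = 3.401 / 64.07 = 0.05308; mass S = 1.702 g
mass O = 7.655 − (5.956) = 1.699 g → mol O = 0.1062
Smallest is S at 0.05308 mol; normalising gives C 6.001, H 8.002, O 2.000, S 1.000
≈ 6:8:2:1 → C6H8O2S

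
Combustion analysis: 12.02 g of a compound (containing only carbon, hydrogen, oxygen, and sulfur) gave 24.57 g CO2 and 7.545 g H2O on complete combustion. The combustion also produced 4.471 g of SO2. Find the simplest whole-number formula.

mol C = 24.57 / 44.01 = 0.5583; mass C = 0.5583 × 12.01 = 6.705 g
mol H = 2 × (7.545 / 18.02) = 0.8374; mass H = 0.8374 × 1.008 = 0.8441 g
mol S = 4.471 / 64.07 = 0.06978; mass S = 2.238 g
mass O = 12.02 − (9.787) = 2.233 g → mol O = 0.1396
Divide by the smallest (0.06978 mol S): C 8.000, H 12.000, O 2.000, S 1.000
≈ 8:12:2:1 → C8H12O2S

C8H12O2S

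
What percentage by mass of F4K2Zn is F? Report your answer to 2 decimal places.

34.61%

Molar mass = 4(19.00) + 2(39.10) + 1(65.38) = 219.580 g/mol
Mass of F per mole = 4 × 19.00 = 76.000 g
% F = 76.000 / 219.580 × 100 = 34.61%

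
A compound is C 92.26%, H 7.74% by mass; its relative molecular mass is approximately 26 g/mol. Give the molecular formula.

Assume 100 g: 92.26 g C, 7.74 g H.
n(C) = 92.26/12.01 = 7.682, n(H) = 7.74/1.008 = 7.679
Smallest is H at 7.679 mol; normalising gives C 1.000, H 1.000
Ratio ≈ 1:1, so the empirical formula is CH
Empirical-formula mass = 13.02 g/mol
n = 26 / 13.02 = 2.00 ≈ 2
Molecular formula = (CH)×2 = C2H2

C2H2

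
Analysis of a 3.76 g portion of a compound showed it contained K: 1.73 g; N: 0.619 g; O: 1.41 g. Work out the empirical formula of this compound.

n(K) = 1.73/39.10 = 0.04425, n(N) = 0.619/14.01 = 0.04418, n(O) = 1.41/16.00 = 0.08812
Divide by the smallest (0.04418 mol N): K 1.001, N 1.000, O 1.995
≈ 1:1:2 → KNO2

KNO2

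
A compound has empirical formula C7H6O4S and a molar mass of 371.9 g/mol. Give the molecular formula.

Empirical-formula mass = 186.19 g/mol
n = 371.9 / 186.19 = 2.00 ≈ 2
Molecular formula = (C7H6O4S)2 = C14H12O8S2

C14H12O8S2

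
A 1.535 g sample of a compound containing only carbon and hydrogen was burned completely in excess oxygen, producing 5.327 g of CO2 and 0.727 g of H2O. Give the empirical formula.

mol C = 5.327 / 44.01 = 0.1210; mass C = 0.1210 × 12.01 = 1.454 g
mol H = 2 × (0.727 / 18.02) = 0.08069; mass H = 0.08069 × 1.008 = 0.08133 g
Smallest is H at 0.08069 mol; normalising gives C 1.500, H 1.000
Multiply by 2: C 3.00, H 2.00 → C3H2

C3H2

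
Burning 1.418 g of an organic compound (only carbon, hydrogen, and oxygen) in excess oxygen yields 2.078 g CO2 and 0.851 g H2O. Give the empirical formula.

CH2O

mol C = 2.078 / 44.01 = 0.04722; mass C = 0.04722 × 12.01 = 0.5671 g
mol H = 2 × (0.851 / 18.02) = 0.09445; mass H = 0.09445 × 1.008 = 0.09521 g
mass O = 1.418 − (0.6623) = 0.7557 g → mol O = 0.04723
Smallest is C at 0.04722 mol; normalising gives C 1.000, H 2.000, O 1.000
Ratio ≈ 1:2:1, so the empirical formula is CH2O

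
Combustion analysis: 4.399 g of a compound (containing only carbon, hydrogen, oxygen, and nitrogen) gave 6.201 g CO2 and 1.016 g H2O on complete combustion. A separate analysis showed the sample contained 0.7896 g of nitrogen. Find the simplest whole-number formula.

C5H4N2O4

mol C = 6.201 / 44.01 = 0.1409; mass C = 0.1409 × 12.01 = 1.692 g
mol H = 2 × (1.016 / 18.02) = 0.1128; mass H = 0.1128 × 1.008 = 0.1137 g
mol N = 0.7896 / 14.01 = 0.05636
mass O = 4.399 − (2.595) = 1.804 g → mol O = 0.1127
Divide by the smallest (0.05636 mol N): C 2.500, H 2.001, N 1.000, O 2.000
Multiply by 2: C 5.00, H 4.00, N 2.00, O 4.00 → C5H4N2O4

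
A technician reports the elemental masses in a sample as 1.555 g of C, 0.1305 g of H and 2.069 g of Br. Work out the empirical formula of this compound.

n(C) = 1.555/12.01 = 0.1295, n(H) = 0.1305/1.008 = 0.1295, n(Br) = 2.069/79.90 = 0.02589
Divide by the smallest (0.02589 mol Br): C 5.000, H 5.000, Br 1.000
≈ 5:5:1 → C5H5Br

C5H5Br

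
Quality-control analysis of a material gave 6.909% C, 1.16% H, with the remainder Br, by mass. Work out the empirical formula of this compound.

CH2Br2

Assume 100 g: 6.909 g C, 1.16 g H, 91.931 g Br.
n(C) = 6.909/12.01 = 0.5753, n(H) = 1.16/1.008 = 1.151, n(Br) = 91.931/79.90 = 1.151
Smallest is C at 0.5753 mol; normalising gives C 1.000, H 2.000, Br 2.000
≈ 1:2:2 → CH2Br2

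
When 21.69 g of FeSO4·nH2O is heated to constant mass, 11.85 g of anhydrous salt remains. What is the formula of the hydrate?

FeSO4·7H2O

Mass of water lost = 21.69 − 11.85 = 9.84 g → 9.84 / 18.02 = 0.5461 mol H2O
Molar mass of FeSO4 = 151.92 g/mol → mol FeSO4 = 11.85 / 151.92 = 0.078
n = 0.5461 / 0.078 = 7.00 ≈ 7 → FeSO4·7H2O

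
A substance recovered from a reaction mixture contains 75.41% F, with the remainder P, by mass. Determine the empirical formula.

F5P

Assume 100 g: 75.41 g F, 24.59 g P.
Moles — F: 75.41 / 19.00 = 3.969 mol; P: 24.59 / 30.97 = 0.794 mol
Divide by the smallest (0.794 mol P): F 4.999, P 1.000
Ratio ≈ 5:1, so the empirical formula is F5P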